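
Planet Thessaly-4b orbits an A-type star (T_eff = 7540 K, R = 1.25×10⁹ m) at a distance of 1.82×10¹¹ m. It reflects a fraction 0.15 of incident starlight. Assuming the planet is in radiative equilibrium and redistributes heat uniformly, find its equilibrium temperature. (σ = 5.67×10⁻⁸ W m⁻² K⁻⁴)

L = 4πR_⋆²σT_⋆⁴ = 4π(1.25×10⁹)² × 5.67×10⁻⁸ × (7540)⁴ = 3.60×10²⁷ W.
S = L/(4πd²) = 8640 W m⁻².
Energy balance: absorbed = emitted ⇒ πR²·S(1−A) = 4πR²·σT_eq⁴, so T_eq⁴ = S(1−A)/(4σ).
T_eq = [8640 × 0.85 / (4 × 5.67×10⁻⁸)]^(1/4) = (3.24×10¹⁰)^(1/4) = 424 K.

T_eq ≈ 424 K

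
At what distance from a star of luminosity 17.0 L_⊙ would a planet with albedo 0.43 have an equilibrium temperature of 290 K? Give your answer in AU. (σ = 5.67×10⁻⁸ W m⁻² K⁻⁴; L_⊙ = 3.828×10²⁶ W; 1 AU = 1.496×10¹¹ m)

L = 17.0 × 3.828×10²⁶ = 6.51×10²⁷ W.
From T_eq⁴ = L(1−A)/(16πσd²): d = √[L(1−A)/(16πσT_eq⁴)].
d = √[6.51×10²⁷ × 0.57 / (16π × 5.67×10⁻⁸ × (290)⁴)] = 4.29×10¹¹ m = 2.87 AU.

d ≈ 2.87 AU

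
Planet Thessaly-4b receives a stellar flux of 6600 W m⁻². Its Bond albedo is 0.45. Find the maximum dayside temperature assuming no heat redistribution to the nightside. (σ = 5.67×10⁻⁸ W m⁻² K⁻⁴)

With no redistribution each surface element balances locally: S(1−A) = σT⁴.
T = [6600 × 0.55 / 5.67×10⁻⁸]^(1/4) = (6.40×10¹⁰)^(1/4) = 503 K.

T_ss ≈ 503 K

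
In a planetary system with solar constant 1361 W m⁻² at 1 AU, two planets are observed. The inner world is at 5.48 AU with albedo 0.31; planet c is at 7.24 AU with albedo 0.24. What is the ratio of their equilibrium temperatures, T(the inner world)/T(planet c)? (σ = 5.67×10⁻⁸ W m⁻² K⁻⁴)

T₁/T₂ ≈ 1.122

T_eq = [S₀(1−A)/(4σd²)]^(1/4), so T ∝ (1−A)^(1/4) / √d.
T₁ = [1361×0.69/(4×5.67×10⁻⁸×5.48²)]^(1/4) = 108.36 K.
T₂ = [1361×0.76/(4×5.67×10⁻⁸×7.24²)]^(1/4) = 96.58 K.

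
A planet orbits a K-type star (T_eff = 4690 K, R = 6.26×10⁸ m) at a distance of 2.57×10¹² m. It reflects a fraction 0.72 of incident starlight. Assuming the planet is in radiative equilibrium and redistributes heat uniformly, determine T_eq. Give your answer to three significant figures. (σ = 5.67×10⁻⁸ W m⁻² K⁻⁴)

L = 4πR_⋆²σT_⋆⁴ = 4π(6.26×10⁸)² × 5.67×10⁻⁸ × (4690)⁴ = 1.35×10²⁶ W.
S = L/(4πd²) = 1.63 W m⁻².
Energy balance: absorbed = emitted ⇒ πR²·S(1−A) = 4πR²·σT_eq⁴, so T_eq⁴ = S(1−A)/(4σ).
T_eq = [1.63 × 0.28 / (4 × 5.67×10⁻⁸)]^(1/4) = (2.01×10⁶)^(1/4) = 37.7 K.

T_eq ≈ 37.7 K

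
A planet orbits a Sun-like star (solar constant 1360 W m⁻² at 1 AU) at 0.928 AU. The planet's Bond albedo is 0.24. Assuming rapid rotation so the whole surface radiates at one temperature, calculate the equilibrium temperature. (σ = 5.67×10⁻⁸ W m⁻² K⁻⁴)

Flux at 0.928 AU: S = 1360/0.928² = 1580 W m⁻².
Energy balance: absorbed = emitted ⇒ πR²·S(1−A) = 4πR²·σT_eq⁴, so T_eq⁴ = S(1−A)/(4σ).
T_eq = [1580 × 0.76 / (4 × 5.67×10⁻⁸)]^(1/4) = (5.29×10⁹)^(1/4) = 270 K.

T_eq ≈ 270 K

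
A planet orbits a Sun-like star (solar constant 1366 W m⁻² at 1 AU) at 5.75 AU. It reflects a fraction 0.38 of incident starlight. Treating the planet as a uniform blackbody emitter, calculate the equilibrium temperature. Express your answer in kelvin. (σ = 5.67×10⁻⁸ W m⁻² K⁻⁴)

T_eq ≈ 103 K

Flux at 5.75 AU: S = 1366/5.75² = 41.3 W m⁻².
Energy balance: absorbed = emitted ⇒ πR²·S(1−A) = 4πR²·σT_eq⁴, so T_eq⁴ = S(1−A)/(4σ).
T_eq = [41.3 × 0.62 / (4 × 5.67×10⁻⁸)]^(1/4) = (1.13×10⁸)^(1/4) = 103 K.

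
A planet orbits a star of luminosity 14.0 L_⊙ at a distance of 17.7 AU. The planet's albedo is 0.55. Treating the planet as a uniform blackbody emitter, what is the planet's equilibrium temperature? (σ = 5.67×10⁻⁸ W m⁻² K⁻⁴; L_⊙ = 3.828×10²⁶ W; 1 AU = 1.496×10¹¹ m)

T_eq ≈ 105 K

d = 17.7 AU = 2.65×10¹² m.
L = 14.0 × 3.828×10²⁶ = 5.36×10²⁷ W.
Flux: S = L/(4πd²) = 5.36×10²⁷/(4π×(2.65×10¹²)²) = 60.8 W m⁻².
Energy balance: absorbed = emitted ⇒ πR²·S(1−A) = 4πR²·σT_eq⁴, so T_eq⁴ = S(1−A)/(4σ).
T_eq = [60.8 × 0.45 / (4 × 5.67×10⁻⁸)]^(1/4) = (1.21×10⁸)^(1/4) = 105 K.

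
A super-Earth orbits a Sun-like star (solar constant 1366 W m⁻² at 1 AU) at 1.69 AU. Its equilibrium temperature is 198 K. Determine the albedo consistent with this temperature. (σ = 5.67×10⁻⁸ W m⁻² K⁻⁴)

A ≈ 0.27

Flux at 1.69 AU: S = 1366/1.69² = 478 W m⁻².
From T_eq⁴ = S(1−A)/(4σ): 1−A = 4σT_eq⁴/S.
1−A = 4 × 5.67×10⁻⁸ × (198)⁴ / 478 = 0.729.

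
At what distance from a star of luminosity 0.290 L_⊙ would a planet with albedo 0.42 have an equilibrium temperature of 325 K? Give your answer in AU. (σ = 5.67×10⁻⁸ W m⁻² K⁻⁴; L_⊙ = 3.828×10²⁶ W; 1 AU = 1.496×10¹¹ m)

L = 0.290 × 3.828×10²⁶ = 1.11×10²⁶ W.
From T_eq⁴ = L(1−A)/(16πσd²): d = √[L(1−A)/(16πσT_eq⁴)].
d = √[1.11×10²⁶ × 0.58 / (16π × 5.67×10⁻⁸ × (325)⁴)] = 4.50×10¹⁰ m = 0.301 AU.

d ≈ 0.301 AU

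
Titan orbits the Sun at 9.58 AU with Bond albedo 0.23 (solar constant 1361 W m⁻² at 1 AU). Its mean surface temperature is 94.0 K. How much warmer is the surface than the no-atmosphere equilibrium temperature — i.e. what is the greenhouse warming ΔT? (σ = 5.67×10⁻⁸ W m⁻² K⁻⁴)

S = 1361/9.58² = 14.83 W m⁻².
T_eq = [S(1−A)/(4σ)]^(1/4) = [14.83×0.77/(4×5.67×10⁻⁸)]^(1/4) = 84.2 K.
ΔT = T_surf − T_eq = 94 − 84.2.

ΔT ≈ 9.8 K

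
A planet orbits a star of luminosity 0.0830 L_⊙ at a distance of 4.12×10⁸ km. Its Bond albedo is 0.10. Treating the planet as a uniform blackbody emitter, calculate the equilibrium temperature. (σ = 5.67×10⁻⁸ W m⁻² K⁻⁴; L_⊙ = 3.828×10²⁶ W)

d = 4.12×10⁸ km = 4.12×10¹¹ m.
L = 0.0830 × 3.828×10²⁶ = 3.18×10²⁵ W.
Flux: S = L/(4πd²) = 3.18×10²⁵/(4π×(4.12×10¹¹)²) = 14.9 W m⁻².
Energy balance: absorbed = emitted ⇒ πR²·S(1−A) = 4πR²·σT_eq⁴, so T_eq⁴ = S(1−A)/(4σ).
T_eq = [14.9 × 0.90 / (4 × 5.67×10⁻⁸)]^(1/4) = (5.91×10⁷)^(1/4) = 87.7 K.

T_eq ≈ 87.7 K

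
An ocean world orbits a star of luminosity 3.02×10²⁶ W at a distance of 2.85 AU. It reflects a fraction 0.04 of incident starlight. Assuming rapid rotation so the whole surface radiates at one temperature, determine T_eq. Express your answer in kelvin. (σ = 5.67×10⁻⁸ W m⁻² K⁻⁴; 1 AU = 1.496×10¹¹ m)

T_eq ≈ 154 K

d = 2.85 AU = 4.26×10¹¹ m.
Flux: S = L/(4πd²) = 3.02×10²⁶/(4π×(4.26×10¹¹)²) = 132 W m⁻².
Energy balance: absorbed = emitted ⇒ πR²·S(1−A) = 4πR²·σT_eq⁴, so T_eq⁴ = S(1−A)/(4σ).
T_eq = [132 × 0.96 / (4 × 5.67×10⁻⁸)]^(1/4) = (5.60×10⁸)^(1/4) = 154 K.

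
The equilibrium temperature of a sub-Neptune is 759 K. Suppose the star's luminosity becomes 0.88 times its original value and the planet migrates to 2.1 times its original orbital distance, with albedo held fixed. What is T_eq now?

T_eq ≈ 507 K

T_eq ∝ L^(1/4) · d^(−1/2).
T′ = 759 × 0.88^(1/4) / 2.1^(1/2) = 507 K.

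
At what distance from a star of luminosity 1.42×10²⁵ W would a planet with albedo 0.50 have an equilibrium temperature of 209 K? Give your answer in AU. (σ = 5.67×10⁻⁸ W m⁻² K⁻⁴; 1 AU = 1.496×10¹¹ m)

d ≈ 0.242 AU

From T_eq⁴ = L(1−A)/(16πσd²): d = √[L(1−A)/(16πσT_eq⁴)].
d = √[1.42×10²⁵ × 0.50 / (16π × 5.67×10⁻⁸ × (209)⁴)] = 3.61×10¹⁰ m = 0.242 AU.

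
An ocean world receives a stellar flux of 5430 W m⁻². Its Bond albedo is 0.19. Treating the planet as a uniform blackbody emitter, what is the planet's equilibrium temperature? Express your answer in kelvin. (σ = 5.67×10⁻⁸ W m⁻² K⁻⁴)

Energy balance: absorbed = emitted ⇒ πR²·S(1−A) = 4πR²·σT_eq⁴, so T_eq⁴ = S(1−A)/(4σ).
T_eq = [5430 × 0.81 / (4 × 5.67×10⁻⁸)]^(1/4) = (1.94×10¹⁰)^(1/4) = 373 K.

T_eq ≈ 373 K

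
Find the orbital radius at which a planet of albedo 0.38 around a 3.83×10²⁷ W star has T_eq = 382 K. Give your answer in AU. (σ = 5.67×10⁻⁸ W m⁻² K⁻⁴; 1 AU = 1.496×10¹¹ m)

d ≈ 1.32 AU

From T_eq⁴ = L(1−A)/(16πσd²): d = √[L(1−A)/(16πσT_eq⁴)].
d = √[3.83×10²⁷ × 0.62 / (16π × 5.67×10⁻⁸ × (382)⁴)] = 1.98×10¹¹ m = 1.32 AU.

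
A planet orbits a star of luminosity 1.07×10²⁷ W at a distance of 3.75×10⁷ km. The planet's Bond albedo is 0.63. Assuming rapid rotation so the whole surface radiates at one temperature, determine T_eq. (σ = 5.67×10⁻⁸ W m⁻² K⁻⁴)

T_eq ≈ 561 K

d = 3.75×10⁷ km = 3.75×10¹⁰ m.
Flux: S = L/(4πd²) = 1.07×10²⁷/(4π×(3.75×10¹⁰)²) = 6.05×10⁴ W m⁻².
Energy balance: absorbed = emitted ⇒ πR²·S(1−A) = 4πR²·σT_eq⁴, so T_eq⁴ = S(1−A)/(4σ).
T_eq = [6.05×10⁴ × 0.37 / (4 × 5.67×10⁻⁸)]^(1/4) = (9.88×10¹⁰)^(1/4) = 561 K.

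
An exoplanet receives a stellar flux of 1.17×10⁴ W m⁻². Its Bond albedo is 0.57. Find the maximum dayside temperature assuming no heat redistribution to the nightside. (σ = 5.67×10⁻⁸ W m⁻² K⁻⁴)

With no redistribution each surface element balances locally: S(1−A) = σT⁴.
T = [1.17×10⁴ × 0.43 / 5.67×10⁻⁸]^(1/4) = (8.87×10¹⁰)^(1/4) = 546 K.

T_ss ≈ 546 K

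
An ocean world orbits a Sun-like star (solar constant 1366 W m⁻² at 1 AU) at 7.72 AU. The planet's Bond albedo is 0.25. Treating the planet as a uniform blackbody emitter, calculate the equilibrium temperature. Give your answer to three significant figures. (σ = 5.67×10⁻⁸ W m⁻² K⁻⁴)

Flux at 7.72 AU: S = 1366/7.72² = 22.9 W m⁻².
Energy balance: absorbed = emitted ⇒ πR²·S(1−A) = 4πR²·σT_eq⁴, so T_eq⁴ = S(1−A)/(4σ).
T_eq = [22.9 × 0.75 / (4 × 5.67×10⁻⁸)]^(1/4) = (7.58×10⁷)^(1/4) = 93.3 K.

T_eq ≈ 93.3 K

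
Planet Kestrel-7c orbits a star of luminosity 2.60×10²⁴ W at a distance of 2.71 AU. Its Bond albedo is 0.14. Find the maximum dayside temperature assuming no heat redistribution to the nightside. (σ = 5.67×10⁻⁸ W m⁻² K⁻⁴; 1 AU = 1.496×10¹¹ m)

T_ss ≈ 66.1 K

d = 2.71 AU = 4.05×10¹¹ m.
Flux: S = L/(4πd²) = 2.60×10²⁴/(4π×(4.05×10¹¹)²) = 1.26 W m⁻².
With no redistribution each surface element balances locally: S(1−A) = σT⁴.
T = [1.26 × 0.86 / 5.67×10⁻⁸]^(1/4) = (1.91×10⁷)^(1/4) = 66.1 K.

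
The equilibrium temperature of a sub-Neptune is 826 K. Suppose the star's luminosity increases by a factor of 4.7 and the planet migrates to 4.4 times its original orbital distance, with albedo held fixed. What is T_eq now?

T_eq ∝ L^(1/4) · d^(−1/2).
T′ = 826 × 4.7^(1/4) / 4.4^(1/2) = 580 K.

T_eq ≈ 580 K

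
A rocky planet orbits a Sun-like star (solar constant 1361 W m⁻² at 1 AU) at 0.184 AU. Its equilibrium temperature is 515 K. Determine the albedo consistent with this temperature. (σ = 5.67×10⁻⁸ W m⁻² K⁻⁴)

A ≈ 0.60

Flux at 0.184 AU: S = 1361/0.184² = 4.02×10⁴ W m⁻².
From T_eq⁴ = S(1−A)/(4σ): 1−A = 4σT_eq⁴/S.
1−A = 4 × 5.67×10⁻⁸ × (515)⁴ / 4.02×10⁴ = 0.397.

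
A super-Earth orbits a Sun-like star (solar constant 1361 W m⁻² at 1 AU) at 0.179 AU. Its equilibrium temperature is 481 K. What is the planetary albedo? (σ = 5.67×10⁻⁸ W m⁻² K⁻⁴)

A ≈ 0.71

Flux at 0.179 AU: S = 1361/0.179² = 4.25×10⁴ W m⁻².
From T_eq⁴ = S(1−A)/(4σ): 1−A = 4σT_eq⁴/S.
1−A = 4 × 5.67×10⁻⁸ × (481)⁴ / 4.25×10⁴ = 0.286.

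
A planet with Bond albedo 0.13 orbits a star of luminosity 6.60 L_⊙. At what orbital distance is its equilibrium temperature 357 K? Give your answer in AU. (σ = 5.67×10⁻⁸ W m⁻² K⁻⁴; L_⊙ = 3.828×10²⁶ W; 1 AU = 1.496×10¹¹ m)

L = 6.60 × 3.828×10²⁶ = 2.53×10²⁷ W.
From T_eq⁴ = L(1−A)/(16πσd²): d = √[L(1−A)/(16πσT_eq⁴)].
d = √[2.53×10²⁷ × 0.87 / (16π × 5.67×10⁻⁸ × (357)⁴)] = 2.18×10¹¹ m = 1.46 AU.

d ≈ 1.46 AU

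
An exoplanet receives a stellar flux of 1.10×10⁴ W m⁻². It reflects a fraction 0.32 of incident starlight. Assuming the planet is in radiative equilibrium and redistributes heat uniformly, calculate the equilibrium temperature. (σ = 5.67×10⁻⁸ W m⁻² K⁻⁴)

T_eq ≈ 426 K

Energy balance: absorbed = emitted ⇒ πR²·S(1−A) = 4πR²·σT_eq⁴, so T_eq⁴ = S(1−A)/(4σ).
T_eq = [1.10×10⁴ × 0.68 / (4 × 5.67×10⁻⁸)]^(1/4) = (3.30×10¹⁰)^(1/4) = 426 K.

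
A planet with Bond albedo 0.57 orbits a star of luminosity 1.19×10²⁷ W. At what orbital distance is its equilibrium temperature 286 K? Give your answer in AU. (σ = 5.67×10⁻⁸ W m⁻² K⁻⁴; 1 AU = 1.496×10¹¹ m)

From T_eq⁴ = L(1−A)/(16πσd²): d = √[L(1−A)/(16πσT_eq⁴)].
d = √[1.19×10²⁷ × 0.43 / (16π × 5.67×10⁻⁸ × (286)⁴)] = 1.64×10¹¹ m = 1.10 AU.

d ≈ 1.10 AU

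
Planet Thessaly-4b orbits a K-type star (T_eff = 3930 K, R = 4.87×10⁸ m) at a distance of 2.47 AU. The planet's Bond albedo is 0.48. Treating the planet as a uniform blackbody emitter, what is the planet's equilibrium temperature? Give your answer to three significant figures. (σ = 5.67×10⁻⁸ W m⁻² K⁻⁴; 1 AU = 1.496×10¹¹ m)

T_eq ≈ 85.7 K

d = 2.47 AU = 3.70×10¹¹ m.
L = 4πR_⋆²σT_⋆⁴ = 4π(4.87×10⁸)² × 5.67×10⁻⁸ × (3930)⁴ = 4.03×10²⁵ W.
S = L/(4πd²) = 23.5 W m⁻².
Energy balance: absorbed = emitted ⇒ πR²·S(1−A) = 4πR²·σT_eq⁴, so T_eq⁴ = S(1−A)/(4σ).
T_eq = [23.5 × 0.52 / (4 × 5.67×10⁻⁸)]^(1/4) = (5.39×10⁷)^(1/4) = 85.7 K.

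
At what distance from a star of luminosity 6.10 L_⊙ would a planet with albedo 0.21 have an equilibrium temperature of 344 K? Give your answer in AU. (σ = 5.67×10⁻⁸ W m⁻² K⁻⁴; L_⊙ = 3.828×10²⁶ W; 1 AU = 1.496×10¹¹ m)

d ≈ 1.44 AU

L = 6.10 × 3.828×10²⁶ = 2.34×10²⁷ W.
From T_eq⁴ = L(1−A)/(16πσd²): d = √[L(1−A)/(16πσT_eq⁴)].
d = √[2.34×10²⁷ × 0.79 / (16π × 5.67×10⁻⁸ × (344)⁴)] = 2.15×10¹¹ m = 1.44 AU.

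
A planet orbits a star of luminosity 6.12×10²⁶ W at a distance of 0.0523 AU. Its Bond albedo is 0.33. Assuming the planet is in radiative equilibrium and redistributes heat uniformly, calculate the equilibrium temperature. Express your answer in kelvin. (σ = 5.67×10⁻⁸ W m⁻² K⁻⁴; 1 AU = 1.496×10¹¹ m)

d = 0.0523 AU = 7.82×10⁹ m.
Flux: S = L/(4πd²) = 6.12×10²⁶/(4π×(7.82×10⁹)²) = 7.96×10⁵ W m⁻².
Energy balance: absorbed = emitted ⇒ πR²·S(1−A) = 4πR²·σT_eq⁴, so T_eq⁴ = S(1−A)/(4σ).
T_eq = [7.96×10⁵ × 0.67 / (4 × 5.67×10⁻⁸)]^(1/4) = (2.35×10¹²)^(1/4) = 1240 K.

T_eq ≈ 1240 K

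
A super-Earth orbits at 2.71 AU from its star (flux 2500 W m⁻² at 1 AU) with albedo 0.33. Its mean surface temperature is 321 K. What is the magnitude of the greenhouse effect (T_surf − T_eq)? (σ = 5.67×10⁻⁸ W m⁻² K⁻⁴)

S = 2500/2.71² = 340.4 W m⁻².
T_eq = [S(1−A)/(4σ)]^(1/4) = [340.4×0.67/(4×5.67×10⁻⁸)]^(1/4) = 178.1 K.
ΔT = T_surf − T_eq = 321 − 178.1.

ΔT ≈ 142.9 K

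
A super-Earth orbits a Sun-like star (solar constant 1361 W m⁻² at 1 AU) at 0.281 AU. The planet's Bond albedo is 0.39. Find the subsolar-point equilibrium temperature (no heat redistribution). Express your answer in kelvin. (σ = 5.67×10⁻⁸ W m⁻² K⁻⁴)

T_ss ≈ 656 K

Flux at 0.281 AU: S = 1361/0.281² = 1.72×10⁴ W m⁻².
At the subsolar point the surface absorbs S(1−A) and emits σT⁴ per unit area — no factor of 4, since only the local patch is in balance.
T = [1.72×10⁴ × 0.61 / 5.67×10⁻⁸]^(1/4) = (1.85×10¹¹)^(1/4) = 656 K.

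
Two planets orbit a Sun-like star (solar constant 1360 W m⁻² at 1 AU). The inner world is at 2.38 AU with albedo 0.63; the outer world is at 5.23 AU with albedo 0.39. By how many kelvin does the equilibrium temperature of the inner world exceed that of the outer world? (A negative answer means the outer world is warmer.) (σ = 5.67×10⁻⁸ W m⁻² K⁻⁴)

T_eq = [S₀(1−A)/(4σd²)]^(1/4), so T ∝ (1−A)^(1/4) / √d.
T₁ = [1360×0.37/(4×5.67×10⁻⁸×2.38²)]^(1/4) = 140.68 K.
T₂ = [1360×0.61/(4×5.67×10⁻⁸×5.23²)]^(1/4) = 107.54 K.

ΔT ≈ 33.1 K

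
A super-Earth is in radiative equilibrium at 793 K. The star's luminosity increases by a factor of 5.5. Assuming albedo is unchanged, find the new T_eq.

T_eq ∝ L^(1/4) · d^(−1/2).
T′ = 793 × 5.5^(1/4) = 1210 K.

T_eq ≈ 1210 K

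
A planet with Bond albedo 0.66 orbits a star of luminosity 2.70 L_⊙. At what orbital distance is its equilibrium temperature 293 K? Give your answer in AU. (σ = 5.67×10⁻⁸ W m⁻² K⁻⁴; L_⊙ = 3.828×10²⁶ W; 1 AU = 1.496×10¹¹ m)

L = 2.70 × 3.828×10²⁶ = 1.03×10²⁷ W.
From T_eq⁴ = L(1−A)/(16πσd²): d = √[L(1−A)/(16πσT_eq⁴)].
d = √[1.03×10²⁷ × 0.34 / (16π × 5.67×10⁻⁸ × (293)⁴)] = 1.29×10¹¹ m = 0.865 AU.

d ≈ 0.865 AU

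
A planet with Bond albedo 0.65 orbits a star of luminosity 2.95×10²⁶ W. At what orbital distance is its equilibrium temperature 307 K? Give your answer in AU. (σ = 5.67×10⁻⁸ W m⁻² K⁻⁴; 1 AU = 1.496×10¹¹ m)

d ≈ 0.427 AU

From T_eq⁴ = L(1−A)/(16πσd²): d = √[L(1−A)/(16πσT_eq⁴)].
d = √[2.95×10²⁶ × 0.35 / (16π × 5.67×10⁻⁸ × (307)⁴)] = 6.39×10¹⁰ m = 0.427 AU.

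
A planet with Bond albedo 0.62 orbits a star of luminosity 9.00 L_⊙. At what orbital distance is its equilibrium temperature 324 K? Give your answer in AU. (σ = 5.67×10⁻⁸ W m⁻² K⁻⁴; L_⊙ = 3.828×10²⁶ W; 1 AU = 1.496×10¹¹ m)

d ≈ 1.36 AU

L = 9.00 × 3.828×10²⁶ = 3.45×10²⁷ W.
From T_eq⁴ = L(1−A)/(16πσd²): d = √[L(1−A)/(16πσT_eq⁴)].
d = √[3.45×10²⁷ × 0.38 / (16π × 5.67×10⁻⁸ × (324)⁴)] = 2.04×10¹¹ m = 1.36 AU.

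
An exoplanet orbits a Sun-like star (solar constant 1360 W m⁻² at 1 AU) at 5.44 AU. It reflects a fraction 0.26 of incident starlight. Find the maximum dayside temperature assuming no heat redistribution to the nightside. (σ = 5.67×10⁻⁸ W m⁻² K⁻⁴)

T_ss ≈ 156 K

Flux at 5.44 AU: S = 1360/5.44² = 46.0 W m⁻².
With no redistribution each surface element balances locally: S(1−A) = σT⁴.
T = [46.0 × 0.74 / 5.67×10⁻⁸]^(1/4) = (6.00×10⁸)^(1/4) = 156 K.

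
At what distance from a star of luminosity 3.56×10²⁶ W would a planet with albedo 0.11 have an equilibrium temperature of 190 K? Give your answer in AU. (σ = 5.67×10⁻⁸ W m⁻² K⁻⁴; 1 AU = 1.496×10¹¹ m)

From T_eq⁴ = L(1−A)/(16πσd²): d = √[L(1−A)/(16πσT_eq⁴)].
d = √[3.56×10²⁶ × 0.89 / (16π × 5.67×10⁻⁸ × (190)⁴)] = 2.92×10¹¹ m = 1.95 AU.

d ≈ 1.95 AU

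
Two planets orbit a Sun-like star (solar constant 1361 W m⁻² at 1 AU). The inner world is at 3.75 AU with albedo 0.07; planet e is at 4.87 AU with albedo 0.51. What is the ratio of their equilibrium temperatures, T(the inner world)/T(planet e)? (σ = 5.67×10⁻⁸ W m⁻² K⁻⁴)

T_eq = [S₀(1−A)/(4σd²)]^(1/4), so T ∝ (1−A)^(1/4) / √d.
T₁ = [1361×0.93/(4×5.67×10⁻⁸×3.75²)]^(1/4) = 141.14 K.
T₂ = [1361×0.49/(4×5.67×10⁻⁸×4.87²)]^(1/4) = 105.52 K.

T₁/T₂ ≈ 1.338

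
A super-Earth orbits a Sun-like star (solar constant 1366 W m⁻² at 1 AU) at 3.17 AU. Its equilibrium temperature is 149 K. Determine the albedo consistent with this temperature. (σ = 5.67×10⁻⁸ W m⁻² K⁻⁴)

A ≈ 0.18

Flux at 3.17 AU: S = 1366/3.17² = 136 W m⁻².
From T_eq⁴ = S(1−A)/(4σ): 1−A = 4σT_eq⁴/S.
1−A = 4 × 5.67×10⁻⁸ × (149)⁴ / 136 = 0.822.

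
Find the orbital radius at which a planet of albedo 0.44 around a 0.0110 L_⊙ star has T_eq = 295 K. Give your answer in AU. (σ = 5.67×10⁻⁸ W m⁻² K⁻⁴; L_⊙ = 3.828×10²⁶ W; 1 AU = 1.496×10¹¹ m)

L = 0.0110 × 3.828×10²⁶ = 4.21×10²⁴ W.
From T_eq⁴ = L(1−A)/(16πσd²): d = √[L(1−A)/(16πσT_eq⁴)].
d = √[4.21×10²⁴ × 0.56 / (16π × 5.67×10⁻⁸ × (295)⁴)] = 1.05×10¹⁰ m = 0.0699 AU.

d ≈ 0.0699 AU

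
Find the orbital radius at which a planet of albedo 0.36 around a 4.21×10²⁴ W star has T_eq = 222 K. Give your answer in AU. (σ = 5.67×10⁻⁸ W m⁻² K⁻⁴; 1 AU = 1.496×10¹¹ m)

d ≈ 0.132 AU

From T_eq⁴ = L(1−A)/(16πσd²): d = √[L(1−A)/(16πσT_eq⁴)].
d = √[4.21×10²⁴ × 0.64 / (16π × 5.67×10⁻⁸ × (222)⁴)] = 1.97×10¹⁰ m = 0.132 AU.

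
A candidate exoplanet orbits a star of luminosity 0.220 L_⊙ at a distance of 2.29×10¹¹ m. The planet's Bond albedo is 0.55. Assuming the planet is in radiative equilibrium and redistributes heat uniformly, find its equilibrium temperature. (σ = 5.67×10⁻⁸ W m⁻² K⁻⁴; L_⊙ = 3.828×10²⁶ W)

L = 0.220 × 3.828×10²⁶ = 8.42×10²⁵ W.
Flux: S = L/(4πd²) = 8.42×10²⁵/(4π×(2.29×10¹¹)²) = 128 W m⁻².
Energy balance: absorbed = emitted ⇒ πR²·S(1−A) = 4πR²·σT_eq⁴, so T_eq⁴ = S(1−A)/(4σ).
T_eq = [128 × 0.45 / (4 × 5.67×10⁻⁸)]^(1/4) = (2.54×10⁸)^(1/4) = 126 K.

T_eq ≈ 126 K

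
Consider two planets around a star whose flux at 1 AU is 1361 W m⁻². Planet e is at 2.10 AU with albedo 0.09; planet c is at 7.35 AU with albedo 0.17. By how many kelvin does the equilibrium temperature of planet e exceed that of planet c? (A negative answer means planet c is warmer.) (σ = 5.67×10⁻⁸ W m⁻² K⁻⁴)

ΔT ≈ 89.6 K

T_eq = [S₀(1−A)/(4σd²)]^(1/4), so T ∝ (1−A)^(1/4) / √d.
T₁ = [1361×0.91/(4×5.67×10⁻⁸×2.10²)]^(1/4) = 187.59 K.
T₂ = [1361×0.83/(4×5.67×10⁻⁸×7.35²)]^(1/4) = 97.99 K.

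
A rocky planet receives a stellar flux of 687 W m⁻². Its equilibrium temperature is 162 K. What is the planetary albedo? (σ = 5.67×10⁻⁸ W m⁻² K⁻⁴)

A ≈ 0.77

From T_eq⁴ = S(1−A)/(4σ): 1−A = 4σT_eq⁴/S.
1−A = 4 × 5.67×10⁻⁸ × (162)⁴ / 687 = 0.227.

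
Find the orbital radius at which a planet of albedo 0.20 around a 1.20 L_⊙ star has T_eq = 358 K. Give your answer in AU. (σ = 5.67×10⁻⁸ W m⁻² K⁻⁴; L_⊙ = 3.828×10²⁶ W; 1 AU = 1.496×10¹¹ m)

L = 1.20 × 3.828×10²⁶ = 4.59×10²⁶ W.
From T_eq⁴ = L(1−A)/(16πσd²): d = √[L(1−A)/(16πσT_eq⁴)].
d = √[4.59×10²⁶ × 0.80 / (16π × 5.67×10⁻⁸ × (358)⁴)] = 8.86×10¹⁰ m = 0.592 AU.

d ≈ 0.592 AU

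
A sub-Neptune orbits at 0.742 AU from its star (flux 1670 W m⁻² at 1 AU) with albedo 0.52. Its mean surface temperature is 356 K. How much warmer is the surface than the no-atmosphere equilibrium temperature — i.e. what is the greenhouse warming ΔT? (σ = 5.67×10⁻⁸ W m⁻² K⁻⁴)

ΔT ≈ 72.9 K

S = 1670/0.742² = 3033 W m⁻².
T_eq = [S(1−A)/(4σ)]^(1/4) = [3033×0.48/(4×5.67×10⁻⁸)]^(1/4) = 283.1 K.
ΔT = T_surf − T_eq = 356 − 283.1.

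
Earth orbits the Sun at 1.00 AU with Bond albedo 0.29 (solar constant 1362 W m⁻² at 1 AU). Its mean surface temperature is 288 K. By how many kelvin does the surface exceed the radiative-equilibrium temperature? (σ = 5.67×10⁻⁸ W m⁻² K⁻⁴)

ΔT ≈ 32.5 K

S = 1362/1.00² = 1362 W m⁻².
T_eq = [S(1−A)/(4σ)]^(1/4) = [1362×0.71/(4×5.67×10⁻⁸)]^(1/4) = 255.5 K.
ΔT = T_surf − T_eq = 288 − 255.5.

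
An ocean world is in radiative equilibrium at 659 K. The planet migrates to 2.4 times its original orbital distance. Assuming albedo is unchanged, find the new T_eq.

T_eq ≈ 425 K

T_eq ∝ L^(1/4) · d^(−1/2).
T′ = 659 / 2.4^(1/2) = 425 K.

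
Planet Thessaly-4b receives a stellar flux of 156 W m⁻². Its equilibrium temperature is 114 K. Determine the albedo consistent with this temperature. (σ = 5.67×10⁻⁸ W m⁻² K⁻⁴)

From T_eq⁴ = S(1−A)/(4σ): 1−A = 4σT_eq⁴/S.
1−A = 4 × 5.67×10⁻⁸ × (114)⁴ / 156 = 0.246.

A ≈ 0.75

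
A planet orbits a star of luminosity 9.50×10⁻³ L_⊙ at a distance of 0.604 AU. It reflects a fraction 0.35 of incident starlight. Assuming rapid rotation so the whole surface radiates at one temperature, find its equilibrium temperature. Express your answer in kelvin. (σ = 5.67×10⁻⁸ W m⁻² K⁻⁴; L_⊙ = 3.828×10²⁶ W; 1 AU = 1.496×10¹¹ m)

d = 0.604 AU = 9.04×10¹⁰ m.
L = 9.50×10⁻³ × 3.828×10²⁶ = 3.64×10²⁴ W.
Flux: S = L/(4πd²) = 3.64×10²⁴/(4π×(9.04×10¹⁰)²) = 35.4 W m⁻².
Energy balance: absorbed = emitted ⇒ πR²·S(1−A) = 4πR²·σT_eq⁴, so T_eq⁴ = S(1−A)/(4σ).
T_eq = [35.4 × 0.65 / (4 × 5.67×10⁻⁸)]^(1/4) = (1.02×10⁸)^(1/4) = 100 K.

T_eq ≈ 100 K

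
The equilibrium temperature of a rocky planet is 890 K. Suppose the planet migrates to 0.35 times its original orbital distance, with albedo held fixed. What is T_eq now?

T_eq ∝ L^(1/4) · d^(−1/2).
T′ = 890 / 0.35^(1/2) = 1500 K.

T_eq ≈ 1500 K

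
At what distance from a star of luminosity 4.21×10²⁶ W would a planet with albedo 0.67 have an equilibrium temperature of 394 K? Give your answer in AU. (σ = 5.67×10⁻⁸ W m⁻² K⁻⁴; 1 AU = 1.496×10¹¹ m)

From T_eq⁴ = L(1−A)/(16πσd²): d = √[L(1−A)/(16πσT_eq⁴)].
d = √[4.21×10²⁶ × 0.33 / (16π × 5.67×10⁻⁸ × (394)⁴)] = 4.50×10¹⁰ m = 0.301 AU.

d ≈ 0.301 AU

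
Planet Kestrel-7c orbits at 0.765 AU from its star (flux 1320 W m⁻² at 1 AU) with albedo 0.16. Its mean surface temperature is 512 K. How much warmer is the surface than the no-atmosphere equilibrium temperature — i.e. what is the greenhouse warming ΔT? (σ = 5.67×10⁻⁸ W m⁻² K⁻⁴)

S = 1320/0.765² = 2256 W m⁻².
T_eq = [S(1−A)/(4σ)]^(1/4) = [2256×0.84/(4×5.67×10⁻⁸)]^(1/4) = 302.3 K.
ΔT = T_surf − T_eq = 512 − 302.3.

ΔT ≈ 209.7 K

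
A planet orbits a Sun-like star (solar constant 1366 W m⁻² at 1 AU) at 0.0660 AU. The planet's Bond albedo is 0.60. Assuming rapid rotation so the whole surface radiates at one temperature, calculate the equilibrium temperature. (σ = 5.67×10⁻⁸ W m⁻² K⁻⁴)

T_eq ≈ 862 K

Flux at 0.0660 AU: S = 1366/0.0660² = 3.14×10⁵ W m⁻².
Energy balance: absorbed = emitted ⇒ πR²·S(1−A) = 4πR²·σT_eq⁴, so T_eq⁴ = S(1−A)/(4σ).
T_eq = [3.14×10⁵ × 0.40 / (4 × 5.67×10⁻⁸)]^(1/4) = (5.53×10¹¹)^(1/4) = 862 K.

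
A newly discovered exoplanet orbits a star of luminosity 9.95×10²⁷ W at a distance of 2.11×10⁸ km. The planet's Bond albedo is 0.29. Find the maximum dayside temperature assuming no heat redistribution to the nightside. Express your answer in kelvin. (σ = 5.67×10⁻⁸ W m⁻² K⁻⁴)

d = 2.11×10⁸ km = 2.11×10¹¹ m.
Flux: S = L/(4πd²) = 9.95×10²⁷/(4π×(2.11×10¹¹)²) = 1.78×10⁴ W m⁻².
With no redistribution each surface element balances locally: S(1−A) = σT⁴.
T = [1.78×10⁴ × 0.71 / 5.67×10⁻⁸]^(1/4) = (2.23×10¹¹)^(1/4) = 687 K.

T_ss ≈ 687 K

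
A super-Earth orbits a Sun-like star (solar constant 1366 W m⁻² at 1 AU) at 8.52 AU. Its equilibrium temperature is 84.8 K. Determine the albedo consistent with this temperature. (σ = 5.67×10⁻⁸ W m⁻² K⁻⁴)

Flux at 8.52 AU: S = 1366/8.52² = 18.8 W m⁻².
From T_eq⁴ = S(1−A)/(4σ): 1−A = 4σT_eq⁴/S.
1−A = 4 × 5.67×10⁻⁸ × (84.8)⁴ / 18.8 = 0.623.

A ≈ 0.38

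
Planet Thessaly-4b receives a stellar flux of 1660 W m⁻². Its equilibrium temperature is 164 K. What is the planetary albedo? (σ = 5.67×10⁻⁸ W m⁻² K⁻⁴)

From T_eq⁴ = S(1−A)/(4σ): 1−A = 4σT_eq⁴/S.
1−A = 4 × 5.67×10⁻⁸ × (164)⁴ / 1660 = 0.099.

A ≈ 0.90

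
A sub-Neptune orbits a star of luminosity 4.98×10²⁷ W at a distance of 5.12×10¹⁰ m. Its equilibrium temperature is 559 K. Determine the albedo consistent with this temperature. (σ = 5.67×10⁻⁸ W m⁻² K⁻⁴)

A ≈ 0.85

Flux: S = L/(4πd²) = 4.98×10²⁷/(4π×(5.12×10¹⁰)²) = 1.51×10⁵ W m⁻².
From T_eq⁴ = S(1−A)/(4σ): 1−A = 4σT_eq⁴/S.
1−A = 4 × 5.67×10⁻⁸ × (559)⁴ / 1.51×10⁵ = 0.146.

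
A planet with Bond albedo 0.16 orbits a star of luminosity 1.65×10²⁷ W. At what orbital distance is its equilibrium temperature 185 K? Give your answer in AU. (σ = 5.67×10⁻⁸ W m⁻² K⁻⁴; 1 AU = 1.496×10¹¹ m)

d ≈ 4.31 AU

From T_eq⁴ = L(1−A)/(16πσd²): d = √[L(1−A)/(16πσT_eq⁴)].
d = √[1.65×10²⁷ × 0.84 / (16π × 5.67×10⁻⁸ × (185)⁴)] = 6.44×10¹¹ m = 4.31 AU.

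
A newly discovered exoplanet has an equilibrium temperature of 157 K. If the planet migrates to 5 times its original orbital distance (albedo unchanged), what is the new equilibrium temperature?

T_eq ∝ L^(1/4) · d^(−1/2).
T′ = 157 / 5^(1/2) = 70.2 K.

T_eq ≈ 70.2 K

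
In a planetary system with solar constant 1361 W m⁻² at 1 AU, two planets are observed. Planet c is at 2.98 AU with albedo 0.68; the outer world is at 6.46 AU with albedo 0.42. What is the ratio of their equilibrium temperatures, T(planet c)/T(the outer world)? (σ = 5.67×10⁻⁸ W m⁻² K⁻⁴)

T₁/T₂ ≈ 1.269

T_eq = [S₀(1−A)/(4σd²)]^(1/4), so T ∝ (1−A)^(1/4) / √d.
T₁ = [1361×0.32/(4×5.67×10⁻⁸×2.98²)]^(1/4) = 121.26 K.
T₂ = [1361×0.58/(4×5.67×10⁻⁸×6.46²)]^(1/4) = 95.56 K.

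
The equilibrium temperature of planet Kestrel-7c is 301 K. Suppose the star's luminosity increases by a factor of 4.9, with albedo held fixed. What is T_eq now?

T_eq ≈ 448 K

T_eq ∝ L^(1/4) · d^(−1/2).
T′ = 301 × 4.9^(1/4) = 448 K.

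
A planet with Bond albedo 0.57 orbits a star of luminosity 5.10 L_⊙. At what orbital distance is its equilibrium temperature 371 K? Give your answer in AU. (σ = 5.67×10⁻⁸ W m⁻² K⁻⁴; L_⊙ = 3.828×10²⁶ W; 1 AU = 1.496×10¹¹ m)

L = 5.10 × 3.828×10²⁶ = 1.95×10²⁷ W.
From T_eq⁴ = L(1−A)/(16πσd²): d = √[L(1−A)/(16πσT_eq⁴)].
d = √[1.95×10²⁷ × 0.43 / (16π × 5.67×10⁻⁸ × (371)⁴)] = 1.25×10¹¹ m = 0.833 AU.

d ≈ 0.833 AU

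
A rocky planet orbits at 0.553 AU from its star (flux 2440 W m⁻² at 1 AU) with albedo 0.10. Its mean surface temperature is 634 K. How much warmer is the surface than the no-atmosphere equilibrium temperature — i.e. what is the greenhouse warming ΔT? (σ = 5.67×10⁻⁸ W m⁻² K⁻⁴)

S = 2440/0.553² = 7979 W m⁻².
T_eq = [S(1−A)/(4σ)]^(1/4) = [7979×0.90/(4×5.67×10⁻⁸)]^(1/4) = 421.8 K.
ΔT = T_surf − T_eq = 634 − 421.8.

ΔT ≈ 212.2 K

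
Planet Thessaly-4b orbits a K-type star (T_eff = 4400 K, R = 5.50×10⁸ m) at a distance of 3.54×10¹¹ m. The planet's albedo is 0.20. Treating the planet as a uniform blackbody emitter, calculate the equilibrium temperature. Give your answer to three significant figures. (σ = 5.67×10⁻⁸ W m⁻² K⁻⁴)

T_eq ≈ 116 K

L = 4πR_⋆²σT_⋆⁴ = 4π(5.50×10⁸)² × 5.67×10⁻⁸ × (4400)⁴ = 8.08×10²⁵ W.
S = L/(4πd²) = 51.3 W m⁻².
Energy balance: absorbed = emitted ⇒ πR²·S(1−A) = 4πR²·σT_eq⁴, so T_eq⁴ = S(1−A)/(4σ).
T_eq = [51.3 × 0.80 / (4 × 5.67×10⁻⁸)]^(1/4) = (1.81×10⁸)^(1/4) = 116 K.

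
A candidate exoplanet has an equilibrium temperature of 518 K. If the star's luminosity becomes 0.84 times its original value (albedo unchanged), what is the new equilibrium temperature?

T_eq ∝ L^(1/4) · d^(−1/2).
T′ = 518 × 0.84^(1/4) = 496 K.

T_eq ≈ 496 K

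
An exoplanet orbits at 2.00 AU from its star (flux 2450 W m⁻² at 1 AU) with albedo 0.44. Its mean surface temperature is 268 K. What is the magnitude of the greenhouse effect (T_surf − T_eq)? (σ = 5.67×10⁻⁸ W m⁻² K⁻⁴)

S = 2450/2.00² = 612.5 W m⁻².
T_eq = [S(1−A)/(4σ)]^(1/4) = [612.5×0.56/(4×5.67×10⁻⁸)]^(1/4) = 197.2 K.
ΔT = T_surf − T_eq = 268 − 197.2.

ΔT ≈ 70.8 K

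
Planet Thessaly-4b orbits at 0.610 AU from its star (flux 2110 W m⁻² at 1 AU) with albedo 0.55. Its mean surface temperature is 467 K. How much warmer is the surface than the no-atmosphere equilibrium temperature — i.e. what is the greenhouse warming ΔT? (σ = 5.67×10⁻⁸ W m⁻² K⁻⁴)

ΔT ≈ 141.3 K

S = 2110/0.610² = 5671 W m⁻².
T_eq = [S(1−A)/(4σ)]^(1/4) = [5671×0.45/(4×5.67×10⁻⁸)]^(1/4) = 325.7 K.
ΔT = T_surf − T_eq = 467 − 325.7.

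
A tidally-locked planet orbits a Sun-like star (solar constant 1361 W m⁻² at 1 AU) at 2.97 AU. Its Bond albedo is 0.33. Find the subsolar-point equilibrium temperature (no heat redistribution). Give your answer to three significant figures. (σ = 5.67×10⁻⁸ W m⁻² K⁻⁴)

Flux at 2.97 AU: S = 1361/2.97² = 154 W m⁻².
At the subsolar point the surface absorbs S(1−A) and emits σT⁴ per unit area — no factor of 4, since only the local patch is in balance.
T = [154 × 0.67 / 5.67×10⁻⁸]^(1/4) = (1.82×10⁹)^(1/4) = 207 K.

T_ss ≈ 207 K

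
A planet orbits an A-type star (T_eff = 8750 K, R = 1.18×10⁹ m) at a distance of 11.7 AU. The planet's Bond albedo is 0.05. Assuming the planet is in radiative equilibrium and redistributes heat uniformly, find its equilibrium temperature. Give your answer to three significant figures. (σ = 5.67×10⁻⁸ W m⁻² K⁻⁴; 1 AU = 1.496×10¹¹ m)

d = 11.7 AU = 1.75×10¹² m.
L = 4πR_⋆²σT_⋆⁴ = 4π(1.18×10⁹)² × 5.67×10⁻⁸ × (8750)⁴ = 5.82×10²⁷ W.
S = L/(4πd²) = 151 W m⁻².
Energy balance: absorbed = emitted ⇒ πR²·S(1−A) = 4πR²·σT_eq⁴, so T_eq⁴ = S(1−A)/(4σ).
T_eq = [151 × 0.95 / (4 × 5.67×10⁻⁸)]^(1/4) = (6.33×10⁸)^(1/4) = 159 K.

T_eq ≈ 159 K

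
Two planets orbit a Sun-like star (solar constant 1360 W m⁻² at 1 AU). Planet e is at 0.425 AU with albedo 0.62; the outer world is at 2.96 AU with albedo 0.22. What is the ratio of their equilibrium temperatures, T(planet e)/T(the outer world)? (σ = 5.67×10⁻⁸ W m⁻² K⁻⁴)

T₁/T₂ ≈ 2.205

T_eq = [S₀(1−A)/(4σd²)]^(1/4), so T ∝ (1−A)^(1/4) / √d.
T₁ = [1360×0.38/(4×5.67×10⁻⁸×0.425²)]^(1/4) = 335.14 K.
T₂ = [1360×0.78/(4×5.67×10⁻⁸×2.96²)]^(1/4) = 152.00 K.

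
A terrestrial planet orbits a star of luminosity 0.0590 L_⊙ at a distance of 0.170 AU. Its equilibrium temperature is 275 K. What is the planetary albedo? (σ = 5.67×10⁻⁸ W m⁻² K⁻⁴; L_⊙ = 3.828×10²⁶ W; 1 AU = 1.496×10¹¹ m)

d = 0.170 AU = 2.54×10¹⁰ m.
L = 0.0590 × 3.828×10²⁶ = 2.26×10²⁵ W.
Flux: S = L/(4πd²) = 2.26×10²⁵/(4π×(2.54×10¹⁰)²) = 2780 W m⁻².
From T_eq⁴ = S(1−A)/(4σ): 1−A = 4σT_eq⁴/S.
1−A = 4 × 5.67×10⁻⁸ × (275)⁴ / 2780 = 0.467.

A ≈ 0.53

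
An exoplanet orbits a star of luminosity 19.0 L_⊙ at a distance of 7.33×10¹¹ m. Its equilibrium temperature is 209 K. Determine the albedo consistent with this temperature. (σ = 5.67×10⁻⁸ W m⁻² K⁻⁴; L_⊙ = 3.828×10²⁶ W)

A ≈ 0.60

L = 19.0 × 3.828×10²⁶ = 7.27×10²⁷ W.
Flux: S = L/(4πd²) = 7.27×10²⁷/(4π×(7.33×10¹¹)²) = 1080 W m⁻².
From T_eq⁴ = S(1−A)/(4σ): 1−A = 4σT_eq⁴/S.
1−A = 4 × 5.67×10⁻⁸ × (209)⁴ / 1080 = 0.402.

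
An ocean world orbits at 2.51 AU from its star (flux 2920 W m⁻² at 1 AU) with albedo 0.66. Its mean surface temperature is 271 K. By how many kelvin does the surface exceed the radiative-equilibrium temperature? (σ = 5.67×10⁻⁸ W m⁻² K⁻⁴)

ΔT ≈ 108.6 K

S = 2920/2.51² = 463.5 W m⁻².
T_eq = [S(1−A)/(4σ)]^(1/4) = [463.5×0.34/(4×5.67×10⁻⁸)]^(1/4) = 162.4 K.
ΔT = T_surf − T_eq = 271 − 162.4.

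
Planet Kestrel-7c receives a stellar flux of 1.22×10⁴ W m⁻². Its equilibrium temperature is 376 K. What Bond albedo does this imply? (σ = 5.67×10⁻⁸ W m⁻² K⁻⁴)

A ≈ 0.63

From T_eq⁴ = S(1−A)/(4σ): 1−A = 4σT_eq⁴/S.
1−A = 4 × 5.67×10⁻⁸ × (376)⁴ / 1.22×10⁴ = 0.372.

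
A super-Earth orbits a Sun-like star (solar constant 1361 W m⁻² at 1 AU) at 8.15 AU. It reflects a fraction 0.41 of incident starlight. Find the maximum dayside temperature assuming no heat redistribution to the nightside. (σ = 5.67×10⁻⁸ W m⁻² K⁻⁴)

T_ss ≈ 121 K

Flux at 8.15 AU: S = 1361/8.15² = 20.5 W m⁻².
With no redistribution each surface element balances locally: S(1−A) = σT⁴.
T = [20.5 × 0.59 / 5.67×10⁻⁸]^(1/4) = (2.13×10⁸)^(1/4) = 121 K.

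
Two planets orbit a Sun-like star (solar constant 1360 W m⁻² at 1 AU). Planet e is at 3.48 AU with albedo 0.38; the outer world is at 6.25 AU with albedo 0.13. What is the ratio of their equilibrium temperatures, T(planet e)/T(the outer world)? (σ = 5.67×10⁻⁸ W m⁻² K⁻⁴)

T_eq = [S₀(1−A)/(4σd²)]^(1/4), so T ∝ (1−A)^(1/4) / √d.
T₁ = [1360×0.62/(4×5.67×10⁻⁸×3.48²)]^(1/4) = 132.37 K.
T₂ = [1360×0.87/(4×5.67×10⁻⁸×6.25²)]^(1/4) = 107.50 K.

T₁/T₂ ≈ 1.231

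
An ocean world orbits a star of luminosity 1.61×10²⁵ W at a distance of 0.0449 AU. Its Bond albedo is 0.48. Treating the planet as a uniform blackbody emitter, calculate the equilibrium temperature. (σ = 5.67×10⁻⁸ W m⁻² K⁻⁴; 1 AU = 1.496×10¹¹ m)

d = 0.0449 AU = 6.72×10⁹ m.
Flux: S = L/(4πd²) = 1.61×10²⁵/(4π×(6.72×10⁹)²) = 2.84×10⁴ W m⁻².
Energy balance: absorbed = emitted ⇒ πR²·S(1−A) = 4πR²·σT_eq⁴, so T_eq⁴ = S(1−A)/(4σ).
T_eq = [2.84×10⁴ × 0.52 / (4 × 5.67×10⁻⁸)]^(1/4) = (6.51×10¹⁰)^(1/4) = 505 K.

T_eq ≈ 505 K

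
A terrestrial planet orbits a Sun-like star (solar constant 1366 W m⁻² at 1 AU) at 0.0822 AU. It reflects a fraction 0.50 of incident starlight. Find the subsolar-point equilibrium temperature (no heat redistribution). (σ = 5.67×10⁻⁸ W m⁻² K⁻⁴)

Flux at 0.0822 AU: S = 1366/0.0822² = 2.02×10⁵ W m⁻².
At the subsolar point the surface absorbs S(1−A) and emits σT⁴ per unit area — no factor of 4, since only the local patch is in balance.
T = [2.02×10⁵ × 0.50 / 5.67×10⁻⁸]^(1/4) = (1.78×10¹²)^(1/4) = 1160 K.

T_ss ≈ 1160 K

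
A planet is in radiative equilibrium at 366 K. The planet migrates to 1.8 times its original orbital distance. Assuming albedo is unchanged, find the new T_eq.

T_eq ∝ L^(1/4) · d^(−1/2).
T′ = 366 / 1.8^(1/2) = 273 K.

T_eq ≈ 273 K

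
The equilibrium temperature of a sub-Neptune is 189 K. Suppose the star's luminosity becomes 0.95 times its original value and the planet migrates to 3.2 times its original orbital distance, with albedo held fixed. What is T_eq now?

T_eq ≈ 104 K

T_eq ∝ L^(1/4) · d^(−1/2).
T′ = 189 × 0.95^(1/4) / 3.2^(1/2) = 104 K.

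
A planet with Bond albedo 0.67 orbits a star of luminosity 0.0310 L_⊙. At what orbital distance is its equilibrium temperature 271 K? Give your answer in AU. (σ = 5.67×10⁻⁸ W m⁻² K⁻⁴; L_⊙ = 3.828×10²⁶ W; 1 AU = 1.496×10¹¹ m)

L = 0.0310 × 3.828×10²⁶ = 1.19×10²⁵ W.
From T_eq⁴ = L(1−A)/(16πσd²): d = √[L(1−A)/(16πσT_eq⁴)].
d = √[1.19×10²⁵ × 0.33 / (16π × 5.67×10⁻⁸ × (271)⁴)] = 1.60×10¹⁰ m = 0.107 AU.

d ≈ 0.107 AU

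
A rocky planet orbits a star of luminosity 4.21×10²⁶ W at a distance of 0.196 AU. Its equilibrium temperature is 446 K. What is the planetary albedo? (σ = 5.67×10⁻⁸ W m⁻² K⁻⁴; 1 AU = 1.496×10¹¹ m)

A ≈ 0.77

d = 0.196 AU = 2.93×10¹⁰ m.
Flux: S = L/(4πd²) = 4.21×10²⁶/(4π×(2.93×10¹⁰)²) = 3.90×10⁴ W m⁻².
From T_eq⁴ = S(1−A)/(4σ): 1−A = 4σT_eq⁴/S.
1−A = 4 × 5.67×10⁻⁸ × (446)⁴ / 3.90×10⁴ = 0.230.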